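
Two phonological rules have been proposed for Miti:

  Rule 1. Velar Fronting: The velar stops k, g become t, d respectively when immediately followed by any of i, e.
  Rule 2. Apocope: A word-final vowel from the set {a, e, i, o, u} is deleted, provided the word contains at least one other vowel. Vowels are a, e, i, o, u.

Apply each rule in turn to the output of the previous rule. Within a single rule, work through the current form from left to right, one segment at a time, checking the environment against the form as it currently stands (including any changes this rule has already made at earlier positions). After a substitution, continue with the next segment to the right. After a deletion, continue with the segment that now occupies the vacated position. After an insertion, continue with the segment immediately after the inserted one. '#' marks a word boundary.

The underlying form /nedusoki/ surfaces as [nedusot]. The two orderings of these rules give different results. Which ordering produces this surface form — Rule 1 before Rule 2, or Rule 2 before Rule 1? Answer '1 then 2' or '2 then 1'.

1 then 2

Order 1 then 2:
  1 Velar Fronting: [nedusoki] → [nedusoti]
  2 Apocope: [nedusoti] → [nedusot]
  result: [nedusot]
Order 2 then 1:
  2 Apocope: [nedusoki] → [nedusok]
  1 Velar Fronting: no change — [nedusok]
  result: [nedusok]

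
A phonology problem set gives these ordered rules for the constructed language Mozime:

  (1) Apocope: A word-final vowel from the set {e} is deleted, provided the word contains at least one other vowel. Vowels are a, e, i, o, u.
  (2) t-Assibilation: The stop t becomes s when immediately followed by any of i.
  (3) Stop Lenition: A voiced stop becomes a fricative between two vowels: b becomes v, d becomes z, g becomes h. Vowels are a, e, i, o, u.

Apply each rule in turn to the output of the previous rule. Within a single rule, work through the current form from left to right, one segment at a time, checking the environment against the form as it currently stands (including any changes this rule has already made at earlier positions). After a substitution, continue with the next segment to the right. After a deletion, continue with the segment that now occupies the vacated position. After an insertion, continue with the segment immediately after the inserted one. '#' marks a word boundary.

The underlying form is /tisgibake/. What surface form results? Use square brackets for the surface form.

(1) Apocope: [tisgibake] → [tisgibak]
(2) t-Assibilation: [tisgibak] → [sisgibak]
(3) Stop Lenition: [sisgibak] → [sisgivak]

[sisgivak]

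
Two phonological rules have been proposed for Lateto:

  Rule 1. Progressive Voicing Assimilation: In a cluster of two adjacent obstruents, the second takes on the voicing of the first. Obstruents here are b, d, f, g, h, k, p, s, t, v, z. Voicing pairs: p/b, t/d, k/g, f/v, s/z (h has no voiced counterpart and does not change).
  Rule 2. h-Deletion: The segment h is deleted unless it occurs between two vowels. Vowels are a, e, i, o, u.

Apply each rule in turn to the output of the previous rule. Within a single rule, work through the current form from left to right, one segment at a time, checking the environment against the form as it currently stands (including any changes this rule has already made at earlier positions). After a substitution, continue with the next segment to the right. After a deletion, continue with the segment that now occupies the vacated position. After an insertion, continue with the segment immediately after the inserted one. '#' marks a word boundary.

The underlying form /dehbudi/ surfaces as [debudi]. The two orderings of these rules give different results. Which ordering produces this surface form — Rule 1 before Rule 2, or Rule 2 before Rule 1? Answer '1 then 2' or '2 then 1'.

2 then 1

Order 1 then 2:
  1 Progressive Voicing Assimilation: [dehbudi] → [dehpudi]
  2 h-Deletion: [dehpudi] → [depudi]
  result: [depudi]
Order 2 then 1:
  2 h-Deletion: [dehbudi] → [debudi]
  1 Progressive Voicing Assimilation: no change — [debudi]
  result: [debudi]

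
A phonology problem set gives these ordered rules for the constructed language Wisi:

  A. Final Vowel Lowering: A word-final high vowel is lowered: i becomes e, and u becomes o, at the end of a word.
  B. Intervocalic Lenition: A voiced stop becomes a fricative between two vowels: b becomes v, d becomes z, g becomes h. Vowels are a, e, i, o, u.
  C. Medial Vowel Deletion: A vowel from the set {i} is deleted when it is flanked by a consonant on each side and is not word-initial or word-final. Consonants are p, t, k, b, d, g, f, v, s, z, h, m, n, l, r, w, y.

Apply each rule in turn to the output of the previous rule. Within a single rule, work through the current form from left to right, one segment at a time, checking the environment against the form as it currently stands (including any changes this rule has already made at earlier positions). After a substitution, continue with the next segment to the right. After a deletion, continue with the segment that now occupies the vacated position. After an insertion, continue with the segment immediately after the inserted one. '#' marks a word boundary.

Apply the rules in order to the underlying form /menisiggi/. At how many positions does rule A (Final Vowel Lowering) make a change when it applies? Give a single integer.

1

A Final Vowel Lowering: [menisiggi] → [menisigge]
B Intervocalic Lenition: no change — [menisigge]
C Medial Vowel Deletion: [menisigge] → [mensgge]
Rule A changed 1 position(s).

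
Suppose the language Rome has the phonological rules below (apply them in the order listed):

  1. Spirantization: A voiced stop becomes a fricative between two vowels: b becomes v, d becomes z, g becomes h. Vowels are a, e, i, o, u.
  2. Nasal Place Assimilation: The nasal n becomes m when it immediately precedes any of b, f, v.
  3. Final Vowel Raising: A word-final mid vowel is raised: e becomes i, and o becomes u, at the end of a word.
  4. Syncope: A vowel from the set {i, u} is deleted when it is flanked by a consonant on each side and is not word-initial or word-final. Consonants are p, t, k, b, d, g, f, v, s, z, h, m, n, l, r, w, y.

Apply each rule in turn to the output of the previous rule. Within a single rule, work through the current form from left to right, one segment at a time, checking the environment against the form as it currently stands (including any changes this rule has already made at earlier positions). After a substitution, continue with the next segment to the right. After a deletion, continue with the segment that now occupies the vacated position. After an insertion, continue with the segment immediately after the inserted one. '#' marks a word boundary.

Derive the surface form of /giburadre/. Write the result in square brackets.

1 Spirantization: [giburadre] → [givuradre]
2 Nasal Place Assimilation: no change — [givuradre]
3 Final Vowel Raising: [givuradre] → [givuradri]
4 Syncope: [givuradri] → [gvradri]

[gvradri]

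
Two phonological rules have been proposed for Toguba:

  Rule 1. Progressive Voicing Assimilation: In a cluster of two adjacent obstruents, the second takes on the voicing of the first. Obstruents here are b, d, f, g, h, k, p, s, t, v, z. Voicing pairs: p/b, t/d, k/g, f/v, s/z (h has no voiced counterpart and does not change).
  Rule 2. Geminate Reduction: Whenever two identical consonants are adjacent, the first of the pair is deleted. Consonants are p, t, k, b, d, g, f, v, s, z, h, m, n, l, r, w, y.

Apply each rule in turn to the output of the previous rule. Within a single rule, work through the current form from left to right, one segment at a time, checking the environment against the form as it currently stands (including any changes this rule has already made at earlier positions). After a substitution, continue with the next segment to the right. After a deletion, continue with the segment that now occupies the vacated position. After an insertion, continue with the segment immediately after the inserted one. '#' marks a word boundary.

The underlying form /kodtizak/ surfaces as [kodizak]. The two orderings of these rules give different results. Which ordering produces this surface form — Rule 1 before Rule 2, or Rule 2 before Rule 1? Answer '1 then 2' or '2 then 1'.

1 then 2

Order 1 then 2:
  1 Progressive Voicing Assimilation: [kodtizak] → [koddizak]
  2 Geminate Reduction: [koddizak] → [kodizak]
  result: [kodizak]
Order 2 then 1:
  2 Geminate Reduction: no change — [kodtizak]
  1 Progressive Voicing Assimilation: [kodtizak] → [koddizak]
  result: [koddizak]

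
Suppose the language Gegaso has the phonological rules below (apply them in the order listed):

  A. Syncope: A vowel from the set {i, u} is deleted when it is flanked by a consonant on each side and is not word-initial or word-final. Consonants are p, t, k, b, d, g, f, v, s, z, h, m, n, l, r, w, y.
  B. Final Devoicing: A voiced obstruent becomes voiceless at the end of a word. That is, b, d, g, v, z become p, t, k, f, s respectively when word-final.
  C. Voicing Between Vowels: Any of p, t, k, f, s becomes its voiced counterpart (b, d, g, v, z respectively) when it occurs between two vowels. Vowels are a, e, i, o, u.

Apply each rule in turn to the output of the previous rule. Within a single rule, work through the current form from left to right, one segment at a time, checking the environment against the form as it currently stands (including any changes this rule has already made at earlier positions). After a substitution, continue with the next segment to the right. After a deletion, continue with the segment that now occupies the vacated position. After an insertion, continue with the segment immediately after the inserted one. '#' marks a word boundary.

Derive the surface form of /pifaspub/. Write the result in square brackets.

A Syncope: [pifaspub] → [pfaspb]
B Final Devoicing: [pfaspb] → [pfaspp]
C Voicing Between Vowels: no change — [pfaspp]

[pfaspp]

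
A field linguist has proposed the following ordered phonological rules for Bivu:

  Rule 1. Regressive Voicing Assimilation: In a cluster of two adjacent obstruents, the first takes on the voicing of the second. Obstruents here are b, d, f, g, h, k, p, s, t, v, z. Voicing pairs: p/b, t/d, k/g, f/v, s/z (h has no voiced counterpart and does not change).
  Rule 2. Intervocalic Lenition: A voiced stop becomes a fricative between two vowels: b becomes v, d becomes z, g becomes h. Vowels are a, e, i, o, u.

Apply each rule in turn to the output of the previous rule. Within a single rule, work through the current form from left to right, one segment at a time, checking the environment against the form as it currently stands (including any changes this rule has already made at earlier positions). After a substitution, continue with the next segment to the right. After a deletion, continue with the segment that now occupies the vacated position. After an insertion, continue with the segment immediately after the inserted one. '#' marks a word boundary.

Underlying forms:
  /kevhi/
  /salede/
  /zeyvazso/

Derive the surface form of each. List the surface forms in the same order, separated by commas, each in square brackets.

[kefhi], [saleze], [zeyvasso]

/kevhi/:
  Rule 1 Regressive Voicing Assimilation: [kevhi] → [kefhi]
  Rule 2 Intervocalic Lenition: no change — [kefhi]
/salede/:
  Rule 1 Regressive Voicing Assimilation: no change — [salede]
  Rule 2 Intervocalic Lenition: [salede] → [saleze]
/zeyvazso/:
  Rule 1 Regressive Voicing Assimilation: [zeyvazso] → [zeyvasso]
  Rule 2 Intervocalic Lenition: no change — [zeyvasso]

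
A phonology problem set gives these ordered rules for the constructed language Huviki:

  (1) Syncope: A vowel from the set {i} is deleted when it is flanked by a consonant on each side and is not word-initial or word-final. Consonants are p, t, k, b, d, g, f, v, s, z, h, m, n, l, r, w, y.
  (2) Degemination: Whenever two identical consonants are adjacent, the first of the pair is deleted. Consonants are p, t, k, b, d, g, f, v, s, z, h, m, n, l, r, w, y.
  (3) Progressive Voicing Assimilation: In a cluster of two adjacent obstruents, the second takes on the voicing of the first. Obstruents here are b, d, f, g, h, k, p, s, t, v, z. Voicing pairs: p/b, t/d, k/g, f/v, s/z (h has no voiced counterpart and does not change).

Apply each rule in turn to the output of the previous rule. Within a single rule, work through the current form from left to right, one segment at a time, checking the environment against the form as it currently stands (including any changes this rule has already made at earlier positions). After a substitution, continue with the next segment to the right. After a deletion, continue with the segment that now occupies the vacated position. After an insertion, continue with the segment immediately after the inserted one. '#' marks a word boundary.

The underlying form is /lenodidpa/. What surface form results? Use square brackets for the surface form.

(1) Syncope: [lenodidpa] → [lenoddpa]
(2) Degemination: [lenoddpa] → [lenodpa]
(3) Progressive Voicing Assimilation: [lenodpa] → [lenodba]

[lenodba]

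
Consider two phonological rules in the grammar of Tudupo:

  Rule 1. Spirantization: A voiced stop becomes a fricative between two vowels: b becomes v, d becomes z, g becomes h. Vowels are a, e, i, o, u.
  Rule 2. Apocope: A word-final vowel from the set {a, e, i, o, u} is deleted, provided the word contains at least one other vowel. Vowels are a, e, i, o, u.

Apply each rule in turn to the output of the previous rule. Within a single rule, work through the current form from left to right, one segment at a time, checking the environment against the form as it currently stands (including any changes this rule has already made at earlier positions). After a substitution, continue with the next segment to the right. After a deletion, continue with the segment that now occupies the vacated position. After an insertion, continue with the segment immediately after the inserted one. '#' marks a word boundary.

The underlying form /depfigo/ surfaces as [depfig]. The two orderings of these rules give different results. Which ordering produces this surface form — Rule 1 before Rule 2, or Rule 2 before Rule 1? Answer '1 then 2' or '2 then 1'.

Order 1 then 2:
  1 Spirantization: [depfigo] → [depfiho]
  2 Apocope: [depfiho] → [depfih]
  result: [depfih]
Order 2 then 1:
  2 Apocope: [depfigo] → [depfig]
  1 Spirantization: no change — [depfig]
  result: [depfig]

2 then 1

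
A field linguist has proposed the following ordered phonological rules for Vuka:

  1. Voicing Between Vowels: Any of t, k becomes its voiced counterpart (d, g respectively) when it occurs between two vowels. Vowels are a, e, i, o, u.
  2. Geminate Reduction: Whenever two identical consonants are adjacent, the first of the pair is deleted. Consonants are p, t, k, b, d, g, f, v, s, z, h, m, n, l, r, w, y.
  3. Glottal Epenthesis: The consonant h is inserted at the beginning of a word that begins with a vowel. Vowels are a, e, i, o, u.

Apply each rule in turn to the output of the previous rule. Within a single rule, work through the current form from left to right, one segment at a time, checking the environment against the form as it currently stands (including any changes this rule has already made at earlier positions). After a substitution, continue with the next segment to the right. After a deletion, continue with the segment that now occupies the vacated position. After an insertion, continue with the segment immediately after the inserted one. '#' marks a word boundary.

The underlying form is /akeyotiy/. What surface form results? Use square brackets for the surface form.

1 Voicing Between Vowels: [akeyotiy] → [ageyodiy]
2 Geminate Reduction: no change — [ageyodiy]
3 Glottal Epenthesis: [ageyodiy] → [hageyodiy]

[hageyodiy]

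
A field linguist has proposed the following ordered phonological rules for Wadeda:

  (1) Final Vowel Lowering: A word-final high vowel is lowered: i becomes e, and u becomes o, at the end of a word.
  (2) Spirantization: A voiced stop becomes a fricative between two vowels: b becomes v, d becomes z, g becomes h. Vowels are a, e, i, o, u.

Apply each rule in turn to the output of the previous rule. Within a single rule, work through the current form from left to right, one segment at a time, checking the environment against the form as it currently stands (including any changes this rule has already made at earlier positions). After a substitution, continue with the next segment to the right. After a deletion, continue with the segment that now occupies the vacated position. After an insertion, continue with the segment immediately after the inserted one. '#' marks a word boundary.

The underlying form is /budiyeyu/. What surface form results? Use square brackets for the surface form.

(1) Final Vowel Lowering: [budiyeyu] → [budiyeyo]
(2) Spirantization: [budiyeyo] → [buziyeyo]

[buziyeyo]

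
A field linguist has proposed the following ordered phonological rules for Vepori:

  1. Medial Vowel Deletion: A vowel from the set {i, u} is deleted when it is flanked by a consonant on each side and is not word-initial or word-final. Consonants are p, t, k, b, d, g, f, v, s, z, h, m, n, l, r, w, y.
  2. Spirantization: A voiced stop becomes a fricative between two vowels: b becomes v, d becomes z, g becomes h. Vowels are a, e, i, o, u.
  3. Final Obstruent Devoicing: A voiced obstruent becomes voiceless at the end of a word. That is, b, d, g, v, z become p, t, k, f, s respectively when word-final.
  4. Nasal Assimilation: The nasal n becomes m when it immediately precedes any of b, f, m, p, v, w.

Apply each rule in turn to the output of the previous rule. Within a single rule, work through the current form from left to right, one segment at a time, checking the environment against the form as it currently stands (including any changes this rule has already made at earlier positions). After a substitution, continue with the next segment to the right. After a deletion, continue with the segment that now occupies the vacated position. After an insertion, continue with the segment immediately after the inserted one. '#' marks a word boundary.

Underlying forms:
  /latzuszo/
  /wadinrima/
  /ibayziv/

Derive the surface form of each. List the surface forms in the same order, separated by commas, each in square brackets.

[latzszo], [wadnrma], [ivayzf]

/latzuszo/:
  1 Medial Vowel Deletion: [latzuszo] → [latzszo]
  2 Spirantization: no change — [latzszo]
  3 Final Obstruent Devoicing: no change — [latzszo]
  4 Nasal Assimilation: no change — [latzszo]
/wadinrima/:
  1 Medial Vowel Deletion: [wadinrima] → [wadnrma]
  2 Spirantization: no change — [wadnrma]
  3 Final Obstruent Devoicing: no change — [wadnrma]
  4 Nasal Assimilation: no change — [wadnrma]
/ibayziv/:
  1 Medial Vowel Deletion: [ibayziv] → [ibayzv]
  2 Spirantization: [ibayzv] → [ivayzv]
  3 Final Obstruent Devoicing: [ivayzv] → [ivayzf]
  4 Nasal Assimilation: no change — [ivayzf]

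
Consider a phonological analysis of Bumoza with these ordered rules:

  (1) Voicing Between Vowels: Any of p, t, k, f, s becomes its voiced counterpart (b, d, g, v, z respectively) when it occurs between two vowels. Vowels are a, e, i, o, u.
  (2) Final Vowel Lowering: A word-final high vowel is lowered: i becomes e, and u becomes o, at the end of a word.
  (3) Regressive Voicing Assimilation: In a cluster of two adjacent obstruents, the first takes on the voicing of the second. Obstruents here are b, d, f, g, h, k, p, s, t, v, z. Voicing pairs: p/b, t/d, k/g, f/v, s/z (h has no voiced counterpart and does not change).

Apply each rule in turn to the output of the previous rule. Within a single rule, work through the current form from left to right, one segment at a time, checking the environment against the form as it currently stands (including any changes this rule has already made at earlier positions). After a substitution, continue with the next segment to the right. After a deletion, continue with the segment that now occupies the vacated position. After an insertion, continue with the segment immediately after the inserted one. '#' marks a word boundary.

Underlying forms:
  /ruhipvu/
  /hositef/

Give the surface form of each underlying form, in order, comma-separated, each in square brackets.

[ruhibvo], [hozidef]

/ruhipvu/:
  (1) Voicing Between Vowels: no change — [ruhipvu]
  (2) Final Vowel Lowering: [ruhipvu] → [ruhipvo]
  (3) Regressive Voicing Assimilation: [ruhipvo] → [ruhibvo]
/hositef/:
  (1) Voicing Between Vowels: [hositef] → [hozidef]
  (2) Final Vowel Lowering: no change — [hozidef]
  (3) Regressive Voicing Assimilation: no change — [hozidef]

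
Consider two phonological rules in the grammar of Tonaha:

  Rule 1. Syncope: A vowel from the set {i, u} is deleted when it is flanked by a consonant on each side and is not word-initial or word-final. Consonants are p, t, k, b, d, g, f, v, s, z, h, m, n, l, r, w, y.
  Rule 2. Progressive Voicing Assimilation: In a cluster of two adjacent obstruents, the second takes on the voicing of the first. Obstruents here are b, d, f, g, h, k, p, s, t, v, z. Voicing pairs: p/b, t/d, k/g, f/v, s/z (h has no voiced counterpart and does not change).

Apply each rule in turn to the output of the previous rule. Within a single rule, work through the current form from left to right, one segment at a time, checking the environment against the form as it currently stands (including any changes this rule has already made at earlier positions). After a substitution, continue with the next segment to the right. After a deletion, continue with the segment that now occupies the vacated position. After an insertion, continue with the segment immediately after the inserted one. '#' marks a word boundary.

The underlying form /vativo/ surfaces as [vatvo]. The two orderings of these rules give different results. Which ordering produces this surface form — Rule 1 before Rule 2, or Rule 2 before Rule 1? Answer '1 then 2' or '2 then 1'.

Order 1 then 2:
  1 Syncope: [vativo] → [vatvo]
  2 Progressive Voicing Assimilation: [vatvo] → [vatfo]
  result: [vatfo]
Order 2 then 1:
  2 Progressive Voicing Assimilation: no change — [vativo]
  1 Syncope: [vativo] → [vatvo]
  result: [vatvo]

2 then 1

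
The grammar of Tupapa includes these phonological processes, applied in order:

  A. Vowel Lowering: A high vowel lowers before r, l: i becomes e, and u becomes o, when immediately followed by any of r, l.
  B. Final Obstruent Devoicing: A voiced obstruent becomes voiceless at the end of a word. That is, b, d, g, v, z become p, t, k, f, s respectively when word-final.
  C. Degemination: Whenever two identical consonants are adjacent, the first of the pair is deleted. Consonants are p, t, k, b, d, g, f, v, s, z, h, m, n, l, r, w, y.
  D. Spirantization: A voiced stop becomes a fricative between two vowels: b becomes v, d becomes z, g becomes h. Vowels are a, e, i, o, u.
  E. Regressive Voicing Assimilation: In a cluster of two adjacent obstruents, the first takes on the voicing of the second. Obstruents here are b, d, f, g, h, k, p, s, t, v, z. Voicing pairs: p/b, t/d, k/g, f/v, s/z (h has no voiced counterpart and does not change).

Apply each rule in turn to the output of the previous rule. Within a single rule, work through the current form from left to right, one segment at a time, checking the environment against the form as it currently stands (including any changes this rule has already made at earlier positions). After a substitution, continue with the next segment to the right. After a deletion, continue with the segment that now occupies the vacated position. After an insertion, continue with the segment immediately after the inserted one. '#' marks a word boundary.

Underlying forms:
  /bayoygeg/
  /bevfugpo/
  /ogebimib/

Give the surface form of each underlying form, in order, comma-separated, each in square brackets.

/bayoygeg/:
  A Vowel Lowering: no change — [bayoygeg]
  B Final Obstruent Devoicing: [bayoygeg] → [bayoygek]
  C Degemination: no change — [bayoygek]
  D Spirantization: no change — [bayoygek]
  E Regressive Voicing Assimilation: no change — [bayoygek]
/bevfugpo/:
  A Vowel Lowering: no change — [bevfugpo]
  B Final Obstruent Devoicing: no change — [bevfugpo]
  C Degemination: no change — [bevfugpo]
  D Spirantization: no change — [bevfugpo]
  E Regressive Voicing Assimilation: [bevfugpo] → [beffukpo]
/ogebimib/:
  A Vowel Lowering: no change — [ogebimib]
  B Final Obstruent Devoicing: [ogebimib] → [ogebimip]
  C Degemination: no change — [ogebimip]
  D Spirantization: [ogebimip] → [ohevimip]
  E Regressive Voicing Assimilation: no change — [ohevimip]

[bayoygek], [beffukpo], [ohevimip]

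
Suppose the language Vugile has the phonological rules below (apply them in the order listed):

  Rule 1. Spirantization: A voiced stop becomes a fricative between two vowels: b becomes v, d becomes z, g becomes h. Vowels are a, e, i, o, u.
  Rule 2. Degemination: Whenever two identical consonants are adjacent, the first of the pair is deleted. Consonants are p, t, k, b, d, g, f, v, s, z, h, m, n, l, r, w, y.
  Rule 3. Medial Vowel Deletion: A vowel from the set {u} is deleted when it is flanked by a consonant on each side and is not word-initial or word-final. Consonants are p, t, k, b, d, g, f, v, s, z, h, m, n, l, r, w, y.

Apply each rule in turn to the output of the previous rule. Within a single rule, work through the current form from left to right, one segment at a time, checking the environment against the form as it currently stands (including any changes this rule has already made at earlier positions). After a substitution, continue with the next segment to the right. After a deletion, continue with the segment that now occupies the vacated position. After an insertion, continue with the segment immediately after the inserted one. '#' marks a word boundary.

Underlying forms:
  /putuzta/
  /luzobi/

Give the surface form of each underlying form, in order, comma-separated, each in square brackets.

[ptzta], [lzovi]

/putuzta/:
  Rule 1 Spirantization: no change — [putuzta]
  Rule 2 Degemination: no change — [putuzta]
  Rule 3 Medial Vowel Deletion: [putuzta] → [ptzta]
/luzobi/:
  Rule 1 Spirantization: [luzobi] → [luzovi]
  Rule 2 Degemination: no change — [luzovi]
  Rule 3 Medial Vowel Deletion: [luzovi] → [lzovi]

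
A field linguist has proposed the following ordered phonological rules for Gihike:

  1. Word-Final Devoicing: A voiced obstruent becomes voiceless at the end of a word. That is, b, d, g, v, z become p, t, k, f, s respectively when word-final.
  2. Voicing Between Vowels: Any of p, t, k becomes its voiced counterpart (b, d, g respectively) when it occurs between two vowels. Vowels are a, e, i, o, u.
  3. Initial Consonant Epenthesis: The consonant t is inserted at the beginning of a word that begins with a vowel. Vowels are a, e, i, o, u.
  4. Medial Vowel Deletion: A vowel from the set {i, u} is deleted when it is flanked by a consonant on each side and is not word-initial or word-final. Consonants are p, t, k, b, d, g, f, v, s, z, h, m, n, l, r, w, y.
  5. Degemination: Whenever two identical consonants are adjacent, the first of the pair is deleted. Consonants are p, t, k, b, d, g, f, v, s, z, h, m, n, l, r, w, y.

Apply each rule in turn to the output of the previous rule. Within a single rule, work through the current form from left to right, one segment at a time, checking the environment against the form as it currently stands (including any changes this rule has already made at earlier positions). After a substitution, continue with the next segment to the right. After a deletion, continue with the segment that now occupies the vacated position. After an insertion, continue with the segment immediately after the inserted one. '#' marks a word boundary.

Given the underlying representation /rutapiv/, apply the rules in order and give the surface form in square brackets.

[rdabf]

1 Word-Final Devoicing: [rutapiv] → [rutapif]
2 Voicing Between Vowels: [rutapif] → [rudabif]
3 Initial Consonant Epenthesis: no change — [rudabif]
4 Medial Vowel Deletion: [rudabif] → [rdabf]
5 Degemination: no change — [rdabf]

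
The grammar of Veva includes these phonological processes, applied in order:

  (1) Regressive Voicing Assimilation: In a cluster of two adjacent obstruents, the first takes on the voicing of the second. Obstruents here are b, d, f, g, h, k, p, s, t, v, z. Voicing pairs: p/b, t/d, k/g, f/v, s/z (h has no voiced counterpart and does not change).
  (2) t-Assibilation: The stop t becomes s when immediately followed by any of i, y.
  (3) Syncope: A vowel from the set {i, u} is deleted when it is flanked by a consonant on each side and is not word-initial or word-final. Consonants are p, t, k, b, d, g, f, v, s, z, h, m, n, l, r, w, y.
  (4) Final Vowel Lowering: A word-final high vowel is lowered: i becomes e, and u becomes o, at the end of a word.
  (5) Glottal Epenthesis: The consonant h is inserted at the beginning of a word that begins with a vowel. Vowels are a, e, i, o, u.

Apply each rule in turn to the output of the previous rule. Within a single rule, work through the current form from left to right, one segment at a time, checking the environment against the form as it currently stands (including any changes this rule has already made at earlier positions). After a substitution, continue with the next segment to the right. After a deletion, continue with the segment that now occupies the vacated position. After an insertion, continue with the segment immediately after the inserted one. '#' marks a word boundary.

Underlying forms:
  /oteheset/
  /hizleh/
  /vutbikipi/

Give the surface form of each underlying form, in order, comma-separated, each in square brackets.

[hoteheset], [hzleh], [vdbkpe]

/oteheset/:
  (1) Regressive Voicing Assimilation: no change — [oteheset]
  (2) t-Assibilation: no change — [oteheset]
  (3) Syncope: no change — [oteheset]
  (4) Final Vowel Lowering: no change — [oteheset]
  (5) Glottal Epenthesis: [oteheset] → [hoteheset]
/hizleh/:
  (1) Regressive Voicing Assimilation: no change — [hizleh]
  (2) t-Assibilation: no change — [hizleh]
  (3) Syncope: [hizleh] → [hzleh]
  (4) Final Vowel Lowering: no change — [hzleh]
  (5) Glottal Epenthesis: no change — [hzleh]
/vutbikipi/:
  (1) Regressive Voicing Assimilation: [vutbikipi] → [vudbikipi]
  (2) t-Assibilation: no change — [vudbikipi]
  (3) Syncope: [vudbikipi] → [vdbkpi]
  (4) Final Vowel Lowering: [vdbkpi] → [vdbkpe]
  (5) Glottal Epenthesis: no change — [vdbkpe]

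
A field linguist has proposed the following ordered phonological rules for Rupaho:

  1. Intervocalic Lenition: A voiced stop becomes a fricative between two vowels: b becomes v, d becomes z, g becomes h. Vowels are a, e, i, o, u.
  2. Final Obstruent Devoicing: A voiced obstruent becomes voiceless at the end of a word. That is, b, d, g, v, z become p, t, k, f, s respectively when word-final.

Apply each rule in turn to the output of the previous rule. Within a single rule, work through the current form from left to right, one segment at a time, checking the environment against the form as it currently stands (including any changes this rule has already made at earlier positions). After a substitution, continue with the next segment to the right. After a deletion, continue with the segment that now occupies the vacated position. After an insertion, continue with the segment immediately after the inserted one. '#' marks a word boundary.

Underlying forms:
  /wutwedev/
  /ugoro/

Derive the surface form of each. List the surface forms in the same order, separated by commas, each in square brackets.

/wutwedev/:
  1 Intervocalic Lenition: [wutwedev] → [wutwezev]
  2 Final Obstruent Devoicing: [wutwezev] → [wutwezef]
/ugoro/:
  1 Intervocalic Lenition: [ugoro] → [uhoro]
  2 Final Obstruent Devoicing: no change — [uhoro]

[wutwezef], [uhoro]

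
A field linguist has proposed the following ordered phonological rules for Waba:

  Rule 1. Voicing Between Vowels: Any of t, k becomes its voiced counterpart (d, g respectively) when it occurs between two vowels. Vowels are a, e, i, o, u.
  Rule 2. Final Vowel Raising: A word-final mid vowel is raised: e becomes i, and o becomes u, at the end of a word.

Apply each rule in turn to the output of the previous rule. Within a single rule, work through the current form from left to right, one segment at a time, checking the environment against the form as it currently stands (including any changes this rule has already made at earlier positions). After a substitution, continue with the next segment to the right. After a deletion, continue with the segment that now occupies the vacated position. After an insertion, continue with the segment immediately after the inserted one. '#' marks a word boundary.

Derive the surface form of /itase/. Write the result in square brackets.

[idasi]

Rule 1 Voicing Between Vowels: [itase] → [idase]
Rule 2 Final Vowel Raising: [idase] → [idasi]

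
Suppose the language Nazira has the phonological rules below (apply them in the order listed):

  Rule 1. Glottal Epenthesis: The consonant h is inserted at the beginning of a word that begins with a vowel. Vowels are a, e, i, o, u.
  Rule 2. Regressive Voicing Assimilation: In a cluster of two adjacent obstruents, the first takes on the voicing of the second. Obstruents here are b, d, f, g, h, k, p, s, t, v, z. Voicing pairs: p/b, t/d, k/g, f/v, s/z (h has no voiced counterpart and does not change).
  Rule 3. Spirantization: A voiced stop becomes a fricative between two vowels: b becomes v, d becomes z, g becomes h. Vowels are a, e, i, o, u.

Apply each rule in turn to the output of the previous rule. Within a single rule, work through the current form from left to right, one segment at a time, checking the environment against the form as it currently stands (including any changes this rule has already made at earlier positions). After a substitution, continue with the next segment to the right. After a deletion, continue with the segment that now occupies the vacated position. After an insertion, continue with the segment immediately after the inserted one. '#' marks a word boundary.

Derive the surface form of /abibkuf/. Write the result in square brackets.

[havipkuf]

Rule 1 Glottal Epenthesis: [abibkuf] → [habibkuf]
Rule 2 Regressive Voicing Assimilation: [habibkuf] → [habipkuf]
Rule 3 Spirantization: [habipkuf] → [havipkuf]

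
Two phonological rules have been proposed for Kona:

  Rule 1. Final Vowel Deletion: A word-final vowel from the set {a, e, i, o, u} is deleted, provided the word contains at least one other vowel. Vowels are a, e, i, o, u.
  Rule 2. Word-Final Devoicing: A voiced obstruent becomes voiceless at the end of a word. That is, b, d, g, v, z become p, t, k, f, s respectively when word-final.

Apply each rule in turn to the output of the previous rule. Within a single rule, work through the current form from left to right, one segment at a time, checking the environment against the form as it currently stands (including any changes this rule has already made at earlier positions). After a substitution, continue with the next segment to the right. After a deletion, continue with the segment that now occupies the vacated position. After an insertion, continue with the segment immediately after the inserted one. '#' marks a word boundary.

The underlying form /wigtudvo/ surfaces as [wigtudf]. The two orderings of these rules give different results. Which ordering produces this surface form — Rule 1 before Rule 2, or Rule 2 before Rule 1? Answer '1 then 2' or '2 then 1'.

1 then 2

Order 1 then 2:
  1 Final Vowel Deletion: [wigtudvo] → [wigtudv]
  2 Word-Final Devoicing: [wigtudv] → [wigtudf]
  result: [wigtudf]
Order 2 then 1:
  2 Word-Final Devoicing: no change — [wigtudvo]
  1 Final Vowel Deletion: [wigtudvo] → [wigtudv]
  result: [wigtudv]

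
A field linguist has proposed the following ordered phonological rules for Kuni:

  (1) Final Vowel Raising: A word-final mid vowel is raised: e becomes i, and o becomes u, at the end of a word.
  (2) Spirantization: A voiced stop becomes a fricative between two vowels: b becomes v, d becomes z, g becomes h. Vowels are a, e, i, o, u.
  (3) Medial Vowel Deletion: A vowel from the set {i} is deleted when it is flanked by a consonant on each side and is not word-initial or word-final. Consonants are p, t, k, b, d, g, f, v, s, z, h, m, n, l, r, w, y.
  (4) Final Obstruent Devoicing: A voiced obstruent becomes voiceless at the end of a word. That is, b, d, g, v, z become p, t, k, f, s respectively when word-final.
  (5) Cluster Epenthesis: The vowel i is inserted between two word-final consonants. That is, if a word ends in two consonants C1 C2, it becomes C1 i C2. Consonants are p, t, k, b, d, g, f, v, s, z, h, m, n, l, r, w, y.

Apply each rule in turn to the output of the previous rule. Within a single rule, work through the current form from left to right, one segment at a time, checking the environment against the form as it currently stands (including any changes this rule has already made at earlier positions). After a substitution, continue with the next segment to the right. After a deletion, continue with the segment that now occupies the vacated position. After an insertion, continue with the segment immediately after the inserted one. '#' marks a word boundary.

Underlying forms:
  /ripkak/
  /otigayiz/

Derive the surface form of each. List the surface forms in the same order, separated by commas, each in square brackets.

[rpkak], [othayis]

/ripkak/:
  (1) Final Vowel Raising: no change — [ripkak]
  (2) Spirantization: no change — [ripkak]
  (3) Medial Vowel Deletion: [ripkak] → [rpkak]
  (4) Final Obstruent Devoicing: no change — [rpkak]
  (5) Cluster Epenthesis: no change — [rpkak]
/otigayiz/:
  (1) Final Vowel Raising: no change — [otigayiz]
  (2) Spirantization: [otigayiz] → [otihayiz]
  (3) Medial Vowel Deletion: [otihayiz] → [othayz]
  (4) Final Obstruent Devoicing: [othayz] → [othays]
  (5) Cluster Epenthesis: [othays] → [othayis]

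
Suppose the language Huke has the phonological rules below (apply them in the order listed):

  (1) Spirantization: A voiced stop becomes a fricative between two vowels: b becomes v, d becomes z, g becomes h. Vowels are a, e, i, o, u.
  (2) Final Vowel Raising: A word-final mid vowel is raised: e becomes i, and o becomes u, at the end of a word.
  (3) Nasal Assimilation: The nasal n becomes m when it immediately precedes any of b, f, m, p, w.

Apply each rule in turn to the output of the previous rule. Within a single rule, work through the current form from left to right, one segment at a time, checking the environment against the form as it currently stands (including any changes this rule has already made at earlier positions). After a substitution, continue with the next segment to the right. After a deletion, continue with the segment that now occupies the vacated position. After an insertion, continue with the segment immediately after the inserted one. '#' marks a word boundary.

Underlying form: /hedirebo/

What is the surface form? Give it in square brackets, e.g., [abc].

[hezirevu]

(1) Spirantization: [hedirebo] → [hezirevo]
(2) Final Vowel Raising: [hezirevo] → [hezirevu]
(3) Nasal Assimilation: no change — [hezirevu]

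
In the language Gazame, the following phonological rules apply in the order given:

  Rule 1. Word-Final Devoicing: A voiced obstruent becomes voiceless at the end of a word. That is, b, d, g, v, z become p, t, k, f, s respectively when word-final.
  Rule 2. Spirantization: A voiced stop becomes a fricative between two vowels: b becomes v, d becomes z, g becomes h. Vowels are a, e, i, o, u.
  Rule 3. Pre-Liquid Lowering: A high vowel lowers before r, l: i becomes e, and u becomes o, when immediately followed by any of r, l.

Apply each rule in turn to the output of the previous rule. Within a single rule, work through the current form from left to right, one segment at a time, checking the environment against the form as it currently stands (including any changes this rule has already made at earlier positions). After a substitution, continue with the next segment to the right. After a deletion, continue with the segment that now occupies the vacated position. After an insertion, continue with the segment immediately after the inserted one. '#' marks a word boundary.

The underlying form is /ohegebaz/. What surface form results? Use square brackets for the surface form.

[ohehevas]

Rule 1 Word-Final Devoicing: [ohegebaz] → [ohegebas]
Rule 2 Spirantization: [ohegebas] → [ohehevas]
Rule 3 Pre-Liquid Lowering: no change — [ohehevas]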